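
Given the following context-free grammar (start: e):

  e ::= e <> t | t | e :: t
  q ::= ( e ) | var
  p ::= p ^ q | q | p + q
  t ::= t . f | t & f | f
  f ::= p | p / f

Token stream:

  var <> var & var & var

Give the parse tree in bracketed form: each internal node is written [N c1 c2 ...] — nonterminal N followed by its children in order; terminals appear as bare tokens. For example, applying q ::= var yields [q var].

[e [e [t [f [p [q var]]]]] <> [t [t [t [f [p [q var]]]] & [f [p [q var]]]] & [f [p [q var]]]]]

e
e <> t
t <> t
f <> t
p <> t
q <> t
var <> t
var <> t & f
var <> t & f & f
var <> f & f & f
var <> p & f & f
var <> q & f & f
var <> var & f & f
var <> var & p & f
var <> var & q & f
var <> var & var & f
var <> var & var & p
var <> var & var & q
var <> var & var & var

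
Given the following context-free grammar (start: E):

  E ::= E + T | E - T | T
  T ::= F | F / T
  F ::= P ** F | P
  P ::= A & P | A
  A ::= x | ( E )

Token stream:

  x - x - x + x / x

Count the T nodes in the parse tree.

[E [E [E [E [T [F [P [A x]]]]] - [T [F [P [A x]]]]] - [T [F [P [A x]]]]] + [T [F [P [A x]]] / [T [F [P [A x]]]]]]

5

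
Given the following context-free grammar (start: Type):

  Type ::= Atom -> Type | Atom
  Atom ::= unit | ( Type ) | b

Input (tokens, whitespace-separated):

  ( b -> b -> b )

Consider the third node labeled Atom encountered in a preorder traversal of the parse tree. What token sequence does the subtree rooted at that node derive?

[Type [Atom ( [Type [Atom b] -> [Type [Atom b] -> [Type [Atom b]]]] )]]

b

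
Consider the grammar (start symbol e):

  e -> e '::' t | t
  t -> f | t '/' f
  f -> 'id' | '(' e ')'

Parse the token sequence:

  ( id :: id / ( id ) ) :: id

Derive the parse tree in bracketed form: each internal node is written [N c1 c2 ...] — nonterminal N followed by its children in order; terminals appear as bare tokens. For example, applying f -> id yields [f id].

[e [e [t [f ( [e [e [t [f id]]] :: [t [t [f id]] / [f ( [e [t [f id]]] )]]] )]]] :: [t [f id]]]

e
e :: t
t :: t
f :: t
( e ) :: t
( e :: t ) :: t
( t :: t ) :: t
( f :: t ) :: t
( id :: t ) :: t
( id :: t / f ) :: t
( id :: f / f ) :: t
( id :: id / f ) :: t
( id :: id / ( e ) ) :: t
( id :: id / ( t ) ) :: t
( id :: id / ( f ) ) :: t
( id :: id / ( id ) ) :: t
( id :: id / ( id ) ) :: f
( id :: id / ( id ) ) :: id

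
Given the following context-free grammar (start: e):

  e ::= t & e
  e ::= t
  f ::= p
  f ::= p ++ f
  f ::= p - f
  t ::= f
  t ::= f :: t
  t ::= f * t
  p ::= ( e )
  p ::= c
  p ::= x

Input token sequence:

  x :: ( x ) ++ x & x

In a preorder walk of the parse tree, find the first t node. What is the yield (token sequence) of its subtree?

[e [t [f [p x]] :: [t [f [p ( [e [t [f [p x]]]] )] ++ [f [p x]]]]] & [e [t [f [p x]]]]]

x :: ( x ) ++ x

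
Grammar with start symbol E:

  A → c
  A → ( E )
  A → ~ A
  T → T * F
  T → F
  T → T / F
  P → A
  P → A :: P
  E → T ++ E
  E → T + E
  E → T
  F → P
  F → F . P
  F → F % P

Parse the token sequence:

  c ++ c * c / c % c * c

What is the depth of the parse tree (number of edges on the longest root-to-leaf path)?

[E [T [F [P [A c]]]] ++ [E [T [T [T [T [F [P [A c]]]] * [F [P [A c]]]] / [F [F [P [A c]]] % [P [A c]]]] * [F [P [A c]]]]]]

9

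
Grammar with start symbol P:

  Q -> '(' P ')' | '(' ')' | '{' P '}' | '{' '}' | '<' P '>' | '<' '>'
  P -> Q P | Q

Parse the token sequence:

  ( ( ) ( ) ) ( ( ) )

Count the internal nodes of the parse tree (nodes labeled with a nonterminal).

10

[P [Q ( [P [Q ( )] [P [Q ( )]]] )] [P [Q ( [P [Q ( )]] )]]]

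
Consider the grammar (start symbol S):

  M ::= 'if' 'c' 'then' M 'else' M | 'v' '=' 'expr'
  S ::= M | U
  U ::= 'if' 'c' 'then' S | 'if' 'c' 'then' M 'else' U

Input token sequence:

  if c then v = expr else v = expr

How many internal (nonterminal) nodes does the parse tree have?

[S [M if c then [M v = expr] else [M v = expr]]]

4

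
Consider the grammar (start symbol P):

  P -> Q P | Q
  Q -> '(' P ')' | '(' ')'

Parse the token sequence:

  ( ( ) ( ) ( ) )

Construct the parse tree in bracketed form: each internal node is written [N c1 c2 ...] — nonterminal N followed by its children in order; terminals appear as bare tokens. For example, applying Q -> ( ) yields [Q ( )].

[P [Q ( [P [Q ( )] [P [Q ( )] [P [Q ( )]]]] )]]

P
Q
( P )
( Q P )
( ( ) P )
( ( ) Q P )
( ( ) ( ) P )
( ( ) ( ) Q )
( ( ) ( ) ( ) )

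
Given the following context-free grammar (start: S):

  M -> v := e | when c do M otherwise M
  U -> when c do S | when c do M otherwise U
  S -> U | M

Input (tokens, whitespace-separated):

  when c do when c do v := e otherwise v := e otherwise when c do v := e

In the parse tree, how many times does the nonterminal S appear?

2

[S [U when c do [M when c do [M v := e] otherwise [M v := e]] otherwise [U when c do [S [M v := e]]]]]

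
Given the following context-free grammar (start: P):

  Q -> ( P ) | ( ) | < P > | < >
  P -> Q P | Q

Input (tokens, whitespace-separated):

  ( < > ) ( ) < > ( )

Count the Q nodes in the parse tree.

5

[P [Q ( [P [Q < >]] )] [P [Q ( )] [P [Q < >] [P [Q ( )]]]]]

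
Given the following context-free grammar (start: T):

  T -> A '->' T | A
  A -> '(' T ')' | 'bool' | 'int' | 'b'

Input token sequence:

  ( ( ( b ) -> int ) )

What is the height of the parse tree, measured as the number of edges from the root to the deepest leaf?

8

[T [A ( [T [A ( [T [A ( [T [A b]] )] -> [T [A int]]] )]] )]]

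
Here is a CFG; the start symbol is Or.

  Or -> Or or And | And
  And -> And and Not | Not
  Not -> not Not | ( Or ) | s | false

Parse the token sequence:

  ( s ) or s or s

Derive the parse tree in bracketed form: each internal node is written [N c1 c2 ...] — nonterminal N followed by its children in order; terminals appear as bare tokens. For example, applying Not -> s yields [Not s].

Or
Or or And
Or or And or And
And or And or And
Not or And or And
( Or ) or And or And
( And ) or And or And
( Not ) or And or And
( s ) or And or And
( s ) or Not or And
( s ) or s or And
( s ) or s or Not
( s ) or s or s

[Or [Or [Or [And [Not ( [Or [And [Not s]]] )]]] or [And [Not s]]] or [And [Not s]]]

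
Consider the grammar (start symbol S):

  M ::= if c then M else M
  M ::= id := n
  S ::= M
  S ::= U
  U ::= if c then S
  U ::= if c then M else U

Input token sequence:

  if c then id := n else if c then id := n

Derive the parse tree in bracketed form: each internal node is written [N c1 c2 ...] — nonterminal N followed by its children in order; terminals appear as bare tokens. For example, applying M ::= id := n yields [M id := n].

[S [U if c then [M id := n] else [U if c then [S [M id := n]]]]]

S
U
if c then M else U
if c then id := n else U
if c then id := n else if c then S
if c then id := n else if c then M
if c then id := n else if c then id := n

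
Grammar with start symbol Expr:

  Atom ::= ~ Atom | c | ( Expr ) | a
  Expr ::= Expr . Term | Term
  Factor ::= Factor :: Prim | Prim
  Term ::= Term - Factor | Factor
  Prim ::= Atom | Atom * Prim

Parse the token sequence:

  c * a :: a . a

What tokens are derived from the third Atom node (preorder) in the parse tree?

[Expr [Expr [Term [Factor [Factor [Prim [Atom c] * [Prim [Atom a]]]] :: [Prim [Atom a]]]]] . [Term [Factor [Prim [Atom a]]]]]

a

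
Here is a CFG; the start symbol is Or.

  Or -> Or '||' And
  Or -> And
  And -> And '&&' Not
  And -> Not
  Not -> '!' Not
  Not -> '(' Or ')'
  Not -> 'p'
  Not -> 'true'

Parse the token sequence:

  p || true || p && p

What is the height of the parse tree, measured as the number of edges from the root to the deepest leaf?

5

[Or [Or [Or [And [Not p]]] || [And [Not true]]] || [And [And [Not p]] && [Not p]]]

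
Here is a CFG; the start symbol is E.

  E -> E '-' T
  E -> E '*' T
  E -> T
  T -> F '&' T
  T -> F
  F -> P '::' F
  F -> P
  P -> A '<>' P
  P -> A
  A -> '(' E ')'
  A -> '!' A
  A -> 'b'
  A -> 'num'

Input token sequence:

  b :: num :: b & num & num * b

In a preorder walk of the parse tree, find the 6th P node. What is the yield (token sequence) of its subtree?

[E [E [T [F [P [A b]] :: [F [P [A num]] :: [F [P [A b]]]]] & [T [F [P [A num]]] & [T [F [P [A num]]]]]]] * [T [F [P [A b]]]]]

b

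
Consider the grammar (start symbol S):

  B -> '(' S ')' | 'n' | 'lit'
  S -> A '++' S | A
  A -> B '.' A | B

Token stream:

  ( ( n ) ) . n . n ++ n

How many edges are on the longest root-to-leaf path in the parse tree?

9

[S [A [B ( [S [A [B ( [S [A [B n]]] )]]] )] . [A [B n] . [A [B n]]]] ++ [S [A [B n]]]]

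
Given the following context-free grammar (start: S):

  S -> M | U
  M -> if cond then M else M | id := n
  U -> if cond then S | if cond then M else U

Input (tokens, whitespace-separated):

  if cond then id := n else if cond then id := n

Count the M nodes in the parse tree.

[S [U if cond then [M id := n] else [U if cond then [S [M id := n]]]]]

2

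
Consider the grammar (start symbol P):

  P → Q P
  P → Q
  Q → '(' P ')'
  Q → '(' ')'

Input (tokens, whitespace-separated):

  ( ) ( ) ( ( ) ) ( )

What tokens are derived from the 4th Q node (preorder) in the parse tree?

( )

[P [Q ( )] [P [Q ( )] [P [Q ( [P [Q ( )]] )] [P [Q ( )]]]]]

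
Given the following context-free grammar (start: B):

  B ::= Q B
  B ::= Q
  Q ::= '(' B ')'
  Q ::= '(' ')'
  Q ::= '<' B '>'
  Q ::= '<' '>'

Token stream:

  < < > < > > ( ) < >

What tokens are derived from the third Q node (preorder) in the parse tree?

< >

[B [Q < [B [Q < >] [B [Q < >]]] >] [B [Q ( )] [B [Q < >]]]]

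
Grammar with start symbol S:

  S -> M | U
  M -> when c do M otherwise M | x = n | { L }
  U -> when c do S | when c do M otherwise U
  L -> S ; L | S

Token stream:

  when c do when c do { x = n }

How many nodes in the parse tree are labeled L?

[S [U when c do [S [U when c do [S [M { [L [S [M x = n]]] }]]]]]]

1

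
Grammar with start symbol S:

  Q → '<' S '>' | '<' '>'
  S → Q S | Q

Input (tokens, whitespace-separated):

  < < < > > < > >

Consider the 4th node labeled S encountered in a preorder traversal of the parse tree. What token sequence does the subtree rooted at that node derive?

< >

[S [Q < [S [Q < [S [Q < >]] >] [S [Q < >]]] >]]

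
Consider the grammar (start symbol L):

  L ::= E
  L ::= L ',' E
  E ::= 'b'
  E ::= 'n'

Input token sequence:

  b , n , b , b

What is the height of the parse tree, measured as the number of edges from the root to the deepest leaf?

[L [L [L [L [E b]] , [E n]] , [E b]] , [E b]]

5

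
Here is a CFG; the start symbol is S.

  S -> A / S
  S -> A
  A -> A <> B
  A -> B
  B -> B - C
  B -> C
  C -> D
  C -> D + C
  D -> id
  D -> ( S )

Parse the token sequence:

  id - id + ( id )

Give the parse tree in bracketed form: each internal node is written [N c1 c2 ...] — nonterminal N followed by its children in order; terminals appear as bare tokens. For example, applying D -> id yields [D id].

[S [A [B [B [C [D id]]] - [C [D id] + [C [D ( [S [A [B [C [D id]]]]] )]]]]]]

S
A
B
B - C
C - C
D - C
id - C
id - D + C
id - id + C
id - id + D
id - id + ( S )
id - id + ( A )
id - id + ( B )
id - id + ( C )
id - id + ( D )
id - id + ( id )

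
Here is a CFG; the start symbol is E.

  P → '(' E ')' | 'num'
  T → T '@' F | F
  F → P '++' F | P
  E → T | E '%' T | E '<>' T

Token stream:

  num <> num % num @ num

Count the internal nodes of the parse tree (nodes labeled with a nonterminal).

[E [E [E [T [F [P num]]]] <> [T [F [P num]]]] % [T [T [F [P num]]] @ [F [P num]]]]

15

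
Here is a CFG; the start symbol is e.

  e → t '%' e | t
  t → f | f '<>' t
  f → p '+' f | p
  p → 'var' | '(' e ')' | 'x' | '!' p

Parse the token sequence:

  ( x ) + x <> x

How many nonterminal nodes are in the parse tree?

13

[e [t [f [p ( [e [t [f [p x]]]] )] + [f [p x]]] <> [t [f [p x]]]]]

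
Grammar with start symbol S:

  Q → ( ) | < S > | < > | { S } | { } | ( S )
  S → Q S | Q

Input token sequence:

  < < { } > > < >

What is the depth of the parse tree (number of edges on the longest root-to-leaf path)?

6

[S [Q < [S [Q < [S [Q { }]] >]] >] [S [Q < >]]]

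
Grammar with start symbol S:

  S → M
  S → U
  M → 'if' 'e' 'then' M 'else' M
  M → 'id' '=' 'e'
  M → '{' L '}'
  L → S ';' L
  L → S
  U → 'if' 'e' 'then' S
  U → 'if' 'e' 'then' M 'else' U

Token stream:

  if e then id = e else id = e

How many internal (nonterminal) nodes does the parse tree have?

4

[S [M if e then [M id = e] else [M id = e]]]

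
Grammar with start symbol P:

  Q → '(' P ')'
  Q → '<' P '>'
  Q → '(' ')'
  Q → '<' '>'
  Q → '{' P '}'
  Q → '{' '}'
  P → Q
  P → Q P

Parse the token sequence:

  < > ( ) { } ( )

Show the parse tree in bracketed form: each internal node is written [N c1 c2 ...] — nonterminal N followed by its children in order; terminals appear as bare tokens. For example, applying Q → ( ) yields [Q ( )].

[P [Q < >] [P [Q ( )] [P [Q { }] [P [Q ( )]]]]]

P
Q P
< > P
< > Q P
< > ( ) P
< > ( ) Q P
< > ( ) { } P
< > ( ) { } Q
< > ( ) { } ( )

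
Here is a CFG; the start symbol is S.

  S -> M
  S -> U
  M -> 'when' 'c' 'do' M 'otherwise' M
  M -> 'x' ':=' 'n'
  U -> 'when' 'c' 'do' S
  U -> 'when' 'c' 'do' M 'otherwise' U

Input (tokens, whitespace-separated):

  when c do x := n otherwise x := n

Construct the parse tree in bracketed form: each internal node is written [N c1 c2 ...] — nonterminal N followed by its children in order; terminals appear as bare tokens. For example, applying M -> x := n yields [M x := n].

[S [M when c do [M x := n] otherwise [M x := n]]]

S
M
when c do M otherwise M
when c do x := n otherwise M
when c do x := n otherwise x := n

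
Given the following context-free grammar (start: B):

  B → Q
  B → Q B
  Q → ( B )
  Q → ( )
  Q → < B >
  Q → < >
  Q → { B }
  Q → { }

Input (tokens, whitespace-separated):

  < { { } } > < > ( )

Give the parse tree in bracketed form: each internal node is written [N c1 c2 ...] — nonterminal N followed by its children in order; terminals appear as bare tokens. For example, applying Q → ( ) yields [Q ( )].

B
Q B
< B > B
< Q > B
< { B } > B
< { Q } > B
< { { } } > B
< { { } } > Q B
< { { } } > < > B
< { { } } > < > Q
< { { } } > < > ( )

[B [Q < [B [Q { [B [Q { }]] }]] >] [B [Q < >] [B [Q ( )]]]]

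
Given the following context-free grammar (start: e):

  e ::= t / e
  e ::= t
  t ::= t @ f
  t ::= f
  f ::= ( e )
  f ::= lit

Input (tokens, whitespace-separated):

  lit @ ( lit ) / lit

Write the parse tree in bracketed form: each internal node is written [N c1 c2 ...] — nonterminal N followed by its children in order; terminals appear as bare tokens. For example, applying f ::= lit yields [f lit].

e
t / e
t @ f / e
f @ f / e
lit @ f / e
lit @ ( e ) / e
lit @ ( t ) / e
lit @ ( f ) / e
lit @ ( lit ) / e
lit @ ( lit ) / t
lit @ ( lit ) / f
lit @ ( lit ) / lit

[e [t [t [f lit]] @ [f ( [e [t [f lit]]] )]] / [e [t [f lit]]]]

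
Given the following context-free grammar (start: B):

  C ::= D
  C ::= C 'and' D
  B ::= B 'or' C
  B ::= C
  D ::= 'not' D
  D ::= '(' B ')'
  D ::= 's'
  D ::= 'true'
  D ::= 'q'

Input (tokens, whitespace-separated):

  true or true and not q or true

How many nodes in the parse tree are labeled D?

[B [B [B [C [D true]]] or [C [C [D true]] and [D not [D q]]]] or [C [D true]]]

5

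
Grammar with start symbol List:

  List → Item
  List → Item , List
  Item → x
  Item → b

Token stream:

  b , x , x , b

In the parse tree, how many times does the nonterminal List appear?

[List [Item b] , [List [Item x] , [List [Item x] , [List [Item b]]]]]

4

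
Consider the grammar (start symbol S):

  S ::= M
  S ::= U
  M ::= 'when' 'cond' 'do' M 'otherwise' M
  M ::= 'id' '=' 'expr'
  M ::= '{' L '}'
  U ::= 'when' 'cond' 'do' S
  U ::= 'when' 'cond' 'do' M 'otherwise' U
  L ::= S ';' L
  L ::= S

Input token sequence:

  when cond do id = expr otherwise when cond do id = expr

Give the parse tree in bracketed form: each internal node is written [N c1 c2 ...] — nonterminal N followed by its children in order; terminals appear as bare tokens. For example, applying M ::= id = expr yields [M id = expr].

S
U
when cond do M otherwise U
when cond do id = expr otherwise U
when cond do id = expr otherwise when cond do S
when cond do id = expr otherwise when cond do M
when cond do id = expr otherwise when cond do id = expr

[S [U when cond do [M id = expr] otherwise [U when cond do [S [M id = expr]]]]]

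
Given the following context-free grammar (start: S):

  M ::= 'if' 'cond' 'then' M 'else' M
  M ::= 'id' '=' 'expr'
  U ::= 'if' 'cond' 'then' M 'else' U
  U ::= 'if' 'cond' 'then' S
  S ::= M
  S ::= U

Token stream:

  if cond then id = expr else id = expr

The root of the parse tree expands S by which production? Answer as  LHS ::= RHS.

S ::= M

[S [M if cond then [M id = expr] else [M id = expr]]]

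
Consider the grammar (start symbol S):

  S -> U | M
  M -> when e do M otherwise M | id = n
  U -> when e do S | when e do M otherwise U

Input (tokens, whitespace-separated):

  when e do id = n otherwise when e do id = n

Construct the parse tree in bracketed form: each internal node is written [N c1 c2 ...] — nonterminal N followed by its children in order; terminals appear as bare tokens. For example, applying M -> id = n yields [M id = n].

[S [U when e do [M id = n] otherwise [U when e do [S [M id = n]]]]]

S
U
when e do M otherwise U
when e do id = n otherwise U
when e do id = n otherwise when e do S
when e do id = n otherwise when e do M
when e do id = n otherwise when e do id = n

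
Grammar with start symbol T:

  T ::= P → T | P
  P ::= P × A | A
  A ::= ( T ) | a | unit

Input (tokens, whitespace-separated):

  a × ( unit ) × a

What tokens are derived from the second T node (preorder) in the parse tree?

unit

[T [P [P [P [A a]] × [A ( [T [P [A unit]]] )]] × [A a]]]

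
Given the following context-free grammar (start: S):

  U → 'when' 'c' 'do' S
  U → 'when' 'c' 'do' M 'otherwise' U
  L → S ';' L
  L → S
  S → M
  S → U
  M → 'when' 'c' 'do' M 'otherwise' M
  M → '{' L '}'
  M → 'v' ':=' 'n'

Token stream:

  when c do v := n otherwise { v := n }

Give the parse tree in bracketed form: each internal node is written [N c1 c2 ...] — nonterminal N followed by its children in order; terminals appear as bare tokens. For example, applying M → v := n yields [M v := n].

S
M
when c do M otherwise M
when c do v := n otherwise M
when c do v := n otherwise { L }
when c do v := n otherwise { S }
when c do v := n otherwise { M }
when c do v := n otherwise { v := n }

[S [M when c do [M v := n] otherwise [M { [L [S [M v := n]]] }]]]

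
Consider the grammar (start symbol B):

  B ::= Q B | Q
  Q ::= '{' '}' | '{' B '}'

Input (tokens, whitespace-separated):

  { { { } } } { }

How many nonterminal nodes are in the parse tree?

8

[B [Q { [B [Q { [B [Q { }]] }]] }] [B [Q { }]]]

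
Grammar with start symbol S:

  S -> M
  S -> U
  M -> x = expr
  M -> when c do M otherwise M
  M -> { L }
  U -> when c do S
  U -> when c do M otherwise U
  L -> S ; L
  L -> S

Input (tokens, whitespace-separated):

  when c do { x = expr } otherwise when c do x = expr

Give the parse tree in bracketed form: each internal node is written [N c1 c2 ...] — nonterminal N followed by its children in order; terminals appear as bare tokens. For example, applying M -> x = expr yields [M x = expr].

[S [U when c do [M { [L [S [M x = expr]]] }] otherwise [U when c do [S [M x = expr]]]]]

S
U
when c do M otherwise U
when c do { L } otherwise U
when c do { S } otherwise U
when c do { M } otherwise U
when c do { x = expr } otherwise U
when c do { x = expr } otherwise when c do S
when c do { x = expr } otherwise when c do M
when c do { x = expr } otherwise when c do x = expr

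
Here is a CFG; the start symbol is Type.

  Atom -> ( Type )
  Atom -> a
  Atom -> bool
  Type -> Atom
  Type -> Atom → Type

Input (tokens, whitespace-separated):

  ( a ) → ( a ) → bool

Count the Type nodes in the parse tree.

[Type [Atom ( [Type [Atom a]] )] → [Type [Atom ( [Type [Atom a]] )] → [Type [Atom bool]]]]

5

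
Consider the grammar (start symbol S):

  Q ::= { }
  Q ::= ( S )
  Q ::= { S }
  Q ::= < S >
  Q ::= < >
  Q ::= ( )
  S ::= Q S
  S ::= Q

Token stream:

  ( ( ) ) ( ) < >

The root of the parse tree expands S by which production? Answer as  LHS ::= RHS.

S ::= Q S

[S [Q ( [S [Q ( )]] )] [S [Q ( )] [S [Q < >]]]]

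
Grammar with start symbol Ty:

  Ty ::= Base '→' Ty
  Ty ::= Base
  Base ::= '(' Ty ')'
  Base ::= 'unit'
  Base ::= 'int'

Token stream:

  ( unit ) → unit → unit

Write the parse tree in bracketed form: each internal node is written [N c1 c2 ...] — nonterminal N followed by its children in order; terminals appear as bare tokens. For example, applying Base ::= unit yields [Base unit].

Ty
Base → Ty
( Ty ) → Ty
( Base ) → Ty
( unit ) → Ty
( unit ) → Base → Ty
( unit ) → unit → Ty
( unit ) → unit → Base
( unit ) → unit → unit

[Ty [Base ( [Ty [Base unit]] )] → [Ty [Base unit] → [Ty [Base unit]]]]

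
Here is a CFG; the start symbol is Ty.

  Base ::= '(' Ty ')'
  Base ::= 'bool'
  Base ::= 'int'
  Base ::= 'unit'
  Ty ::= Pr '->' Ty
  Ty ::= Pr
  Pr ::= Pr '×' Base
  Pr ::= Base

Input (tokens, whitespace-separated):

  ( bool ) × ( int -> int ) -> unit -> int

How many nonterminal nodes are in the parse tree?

20

[Ty [Pr [Pr [Base ( [Ty [Pr [Base bool]]] )]] × [Base ( [Ty [Pr [Base int]] -> [Ty [Pr [Base int]]]] )]] -> [Ty [Pr [Base unit]] -> [Ty [Pr [Base int]]]]]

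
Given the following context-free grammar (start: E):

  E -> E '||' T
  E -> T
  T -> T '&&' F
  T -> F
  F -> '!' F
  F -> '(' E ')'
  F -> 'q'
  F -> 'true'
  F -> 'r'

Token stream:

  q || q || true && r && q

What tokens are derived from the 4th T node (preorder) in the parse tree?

true && r

[E [E [E [T [F q]]] || [T [F q]]] || [T [T [T [F true]] && [F r]] && [F q]]]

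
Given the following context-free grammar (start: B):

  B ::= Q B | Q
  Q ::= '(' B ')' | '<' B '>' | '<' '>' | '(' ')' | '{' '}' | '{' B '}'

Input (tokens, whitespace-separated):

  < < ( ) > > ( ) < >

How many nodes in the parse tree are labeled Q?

5

[B [Q < [B [Q < [B [Q ( )]] >]] >] [B [Q ( )] [B [Q < >]]]]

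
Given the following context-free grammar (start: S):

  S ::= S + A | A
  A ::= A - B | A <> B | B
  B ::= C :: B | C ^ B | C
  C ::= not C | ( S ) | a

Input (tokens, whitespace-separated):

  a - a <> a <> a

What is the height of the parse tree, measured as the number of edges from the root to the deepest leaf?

7

[S [A [A [A [A [B [C a]]] - [B [C a]]] <> [B [C a]]] <> [B [C a]]]]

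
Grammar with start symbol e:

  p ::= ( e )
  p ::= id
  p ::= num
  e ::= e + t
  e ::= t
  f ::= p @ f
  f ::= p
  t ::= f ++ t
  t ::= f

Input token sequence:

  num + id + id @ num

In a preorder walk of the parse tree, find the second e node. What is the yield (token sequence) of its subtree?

[e [e [e [t [f [p num]]]] + [t [f [p id]]]] + [t [f [p id] @ [f [p num]]]]]

num + id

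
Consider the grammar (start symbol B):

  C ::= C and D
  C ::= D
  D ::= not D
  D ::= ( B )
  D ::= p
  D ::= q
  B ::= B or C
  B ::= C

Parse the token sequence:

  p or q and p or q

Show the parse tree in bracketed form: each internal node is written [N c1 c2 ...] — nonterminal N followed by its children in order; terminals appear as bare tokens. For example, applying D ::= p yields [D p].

B
B or C
B or C or C
C or C or C
D or C or C
p or C or C
p or C and D or C
p or D and D or C
p or q and D or C
p or q and p or C
p or q and p or D
p or q and p or q

[B [B [B [C [D p]]] or [C [C [D q]] and [D p]]] or [C [D q]]]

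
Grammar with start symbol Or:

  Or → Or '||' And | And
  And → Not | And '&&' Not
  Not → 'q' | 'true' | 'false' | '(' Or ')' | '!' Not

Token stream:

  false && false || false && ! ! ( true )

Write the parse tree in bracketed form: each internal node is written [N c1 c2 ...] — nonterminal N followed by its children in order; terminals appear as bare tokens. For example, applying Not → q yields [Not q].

Or
Or || And
And || And
And && Not || And
Not && Not || And
false && Not || And
false && false || And
false && false || And && Not
false && false || Not && Not
false && false || false && Not
false && false || false && ! Not
false && false || false && ! ! Not
false && false || false && ! ! ( Or )
false && false || false && ! ! ( And )
false && false || false && ! ! ( Not )
false && false || false && ! ! ( true )

[Or [Or [And [And [Not false]] && [Not false]]] || [And [And [Not false]] && [Not ! [Not ! [Not ( [Or [And [Not true]]] )]]]]]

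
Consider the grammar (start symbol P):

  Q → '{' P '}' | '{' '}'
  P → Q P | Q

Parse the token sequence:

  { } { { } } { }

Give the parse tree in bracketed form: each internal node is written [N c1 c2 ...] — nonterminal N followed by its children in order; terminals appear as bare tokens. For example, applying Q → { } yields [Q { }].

[P [Q { }] [P [Q { [P [Q { }]] }] [P [Q { }]]]]

P
Q P
{ } P
{ } Q P
{ } { P } P
{ } { Q } P
{ } { { } } P
{ } { { } } Q
{ } { { } } { }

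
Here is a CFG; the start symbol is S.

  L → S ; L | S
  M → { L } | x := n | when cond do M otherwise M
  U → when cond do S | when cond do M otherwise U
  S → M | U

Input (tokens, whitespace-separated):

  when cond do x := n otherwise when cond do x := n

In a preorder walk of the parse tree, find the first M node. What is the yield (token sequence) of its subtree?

[S [U when cond do [M x := n] otherwise [U when cond do [S [M x := n]]]]]

x := n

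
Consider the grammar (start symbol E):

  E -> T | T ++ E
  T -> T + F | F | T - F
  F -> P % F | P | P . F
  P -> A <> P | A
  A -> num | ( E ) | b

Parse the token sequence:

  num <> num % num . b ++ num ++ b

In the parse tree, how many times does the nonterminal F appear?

5

[E [T [F [P [A num] <> [P [A num]]] % [F [P [A num]] . [F [P [A b]]]]]] ++ [E [T [F [P [A num]]]] ++ [E [T [F [P [A b]]]]]]]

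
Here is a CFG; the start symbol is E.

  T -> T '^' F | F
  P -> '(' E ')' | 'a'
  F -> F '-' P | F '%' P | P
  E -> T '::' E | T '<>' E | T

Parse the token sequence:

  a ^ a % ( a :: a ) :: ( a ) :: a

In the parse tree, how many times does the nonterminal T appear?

[E [T [T [F [P a]]] ^ [F [F [P a]] % [P ( [E [T [F [P a]]] :: [E [T [F [P a]]]]] )]]] :: [E [T [F [P ( [E [T [F [P a]]]] )]]] :: [E [T [F [P a]]]]]]

7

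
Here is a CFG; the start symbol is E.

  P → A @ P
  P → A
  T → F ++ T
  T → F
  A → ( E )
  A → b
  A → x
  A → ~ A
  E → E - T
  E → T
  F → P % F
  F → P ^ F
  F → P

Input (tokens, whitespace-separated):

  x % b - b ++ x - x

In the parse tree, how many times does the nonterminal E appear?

[E [E [E [T [F [P [A x]] % [F [P [A b]]]]]] - [T [F [P [A b]]] ++ [T [F [P [A x]]]]]] - [T [F [P [A x]]]]]

3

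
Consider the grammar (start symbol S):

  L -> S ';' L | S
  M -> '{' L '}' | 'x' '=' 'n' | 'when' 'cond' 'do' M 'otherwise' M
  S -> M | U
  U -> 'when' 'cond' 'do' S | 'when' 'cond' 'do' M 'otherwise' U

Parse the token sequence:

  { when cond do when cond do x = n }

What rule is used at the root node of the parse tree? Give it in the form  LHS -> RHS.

[S [M { [L [S [U when cond do [S [U when cond do [S [M x = n]]]]]]] }]]

S -> M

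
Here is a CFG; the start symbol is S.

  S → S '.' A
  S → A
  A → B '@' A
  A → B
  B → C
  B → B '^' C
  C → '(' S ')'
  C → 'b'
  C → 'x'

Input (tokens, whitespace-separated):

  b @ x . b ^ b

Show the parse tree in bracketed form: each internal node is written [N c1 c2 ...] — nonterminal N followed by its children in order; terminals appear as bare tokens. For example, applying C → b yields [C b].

S
S . A
A . A
B @ A . A
C @ A . A
b @ A . A
b @ B . A
b @ C . A
b @ x . A
b @ x . B
b @ x . B ^ C
b @ x . C ^ C
b @ x . b ^ C
b @ x . b ^ b

[S [S [A [B [C b]] @ [A [B [C x]]]]] . [A [B [B [C b]] ^ [C b]]]]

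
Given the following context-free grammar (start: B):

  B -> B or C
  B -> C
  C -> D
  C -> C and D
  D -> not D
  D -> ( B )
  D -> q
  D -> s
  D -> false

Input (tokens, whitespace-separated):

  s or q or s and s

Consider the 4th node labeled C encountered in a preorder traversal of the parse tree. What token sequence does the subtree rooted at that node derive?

s

[B [B [B [C [D s]]] or [C [D q]]] or [C [C [D s]] and [D s]]]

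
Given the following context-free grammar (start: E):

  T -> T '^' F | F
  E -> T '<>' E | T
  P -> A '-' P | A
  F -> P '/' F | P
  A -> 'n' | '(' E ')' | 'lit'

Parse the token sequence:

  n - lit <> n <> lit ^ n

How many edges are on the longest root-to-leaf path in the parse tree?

[E [T [F [P [A n] - [P [A lit]]]]] <> [E [T [F [P [A n]]]] <> [E [T [T [F [P [A lit]]]] ^ [F [P [A n]]]]]]]

8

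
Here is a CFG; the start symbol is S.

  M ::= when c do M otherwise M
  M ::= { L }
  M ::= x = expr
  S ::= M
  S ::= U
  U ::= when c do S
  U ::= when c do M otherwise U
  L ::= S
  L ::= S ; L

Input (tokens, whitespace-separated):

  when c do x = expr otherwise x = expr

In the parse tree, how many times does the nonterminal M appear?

[S [M when c do [M x = expr] otherwise [M x = expr]]]

3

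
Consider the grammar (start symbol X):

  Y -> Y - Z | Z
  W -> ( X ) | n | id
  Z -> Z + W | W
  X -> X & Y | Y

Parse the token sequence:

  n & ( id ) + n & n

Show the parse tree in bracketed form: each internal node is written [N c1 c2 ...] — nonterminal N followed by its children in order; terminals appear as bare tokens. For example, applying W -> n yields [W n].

X
X & Y
X & Y & Y
Y & Y & Y
Z & Y & Y
W & Y & Y
n & Y & Y
n & Z & Y
n & Z + W & Y
n & W + W & Y
n & ( X ) + W & Y
n & ( Y ) + W & Y
n & ( Z ) + W & Y
n & ( W ) + W & Y
n & ( id ) + W & Y
n & ( id ) + n & Y
n & ( id ) + n & Z
n & ( id ) + n & W
n & ( id ) + n & n

[X [X [X [Y [Z [W n]]]] & [Y [Z [Z [W ( [X [Y [Z [W id]]]] )]] + [W n]]]] & [Y [Z [W n]]]]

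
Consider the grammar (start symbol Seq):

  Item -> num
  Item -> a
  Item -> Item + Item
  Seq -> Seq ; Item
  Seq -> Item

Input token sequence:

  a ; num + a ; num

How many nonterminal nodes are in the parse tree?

[Seq [Seq [Seq [Item a]] ; [Item [Item num] + [Item a]]] ; [Item num]]

8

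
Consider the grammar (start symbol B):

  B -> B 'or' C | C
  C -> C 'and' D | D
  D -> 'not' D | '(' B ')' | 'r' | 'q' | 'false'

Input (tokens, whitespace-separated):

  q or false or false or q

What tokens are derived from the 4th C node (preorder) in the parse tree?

q

[B [B [B [B [C [D q]]] or [C [D false]]] or [C [D false]]] or [C [D q]]]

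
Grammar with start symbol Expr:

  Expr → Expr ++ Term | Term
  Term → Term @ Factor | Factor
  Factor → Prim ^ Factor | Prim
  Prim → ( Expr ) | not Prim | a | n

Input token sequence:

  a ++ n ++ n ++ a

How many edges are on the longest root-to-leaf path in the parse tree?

7

[Expr [Expr [Expr [Expr [Term [Factor [Prim a]]]] ++ [Term [Factor [Prim n]]]] ++ [Term [Factor [Prim n]]]] ++ [Term [Factor [Prim a]]]]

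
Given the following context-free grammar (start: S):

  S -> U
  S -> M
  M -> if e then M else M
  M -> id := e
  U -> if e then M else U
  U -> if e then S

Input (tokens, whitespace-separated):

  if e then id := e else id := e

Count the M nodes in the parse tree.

[S [M if e then [M id := e] else [M id := e]]]

3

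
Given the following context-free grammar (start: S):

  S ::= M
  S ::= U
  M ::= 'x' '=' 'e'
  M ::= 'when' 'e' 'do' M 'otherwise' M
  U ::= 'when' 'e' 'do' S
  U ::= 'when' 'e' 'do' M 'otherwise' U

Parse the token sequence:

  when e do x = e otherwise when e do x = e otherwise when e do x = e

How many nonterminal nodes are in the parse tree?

8

[S [U when e do [M x = e] otherwise [U when e do [M x = e] otherwise [U when e do [S [M x = e]]]]]]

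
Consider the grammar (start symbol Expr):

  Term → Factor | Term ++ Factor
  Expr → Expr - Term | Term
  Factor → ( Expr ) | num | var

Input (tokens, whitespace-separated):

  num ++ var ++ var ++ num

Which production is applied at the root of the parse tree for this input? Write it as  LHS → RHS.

[Expr [Term [Term [Term [Term [Factor num]] ++ [Factor var]] ++ [Factor var]] ++ [Factor num]]]

Expr → Term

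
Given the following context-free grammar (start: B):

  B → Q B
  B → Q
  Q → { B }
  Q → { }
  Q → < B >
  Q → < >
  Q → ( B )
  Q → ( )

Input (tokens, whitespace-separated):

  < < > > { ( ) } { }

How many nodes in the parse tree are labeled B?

[B [Q < [B [Q < >]] >] [B [Q { [B [Q ( )]] }] [B [Q { }]]]]

5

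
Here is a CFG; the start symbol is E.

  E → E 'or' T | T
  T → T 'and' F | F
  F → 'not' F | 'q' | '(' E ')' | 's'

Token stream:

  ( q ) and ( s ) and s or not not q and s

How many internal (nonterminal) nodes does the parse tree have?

[E [E [T [T [T [F ( [E [T [F q]]] )]] and [F ( [E [T [F s]]] )]] and [F s]]] or [T [T [F not [F not [F q]]]] and [F s]]]

20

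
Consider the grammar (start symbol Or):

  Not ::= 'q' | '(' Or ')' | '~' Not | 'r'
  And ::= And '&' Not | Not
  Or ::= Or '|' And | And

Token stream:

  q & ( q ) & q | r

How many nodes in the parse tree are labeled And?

5

[Or [Or [And [And [And [Not q]] & [Not ( [Or [And [Not q]]] )]] & [Not q]]] | [And [Not r]]]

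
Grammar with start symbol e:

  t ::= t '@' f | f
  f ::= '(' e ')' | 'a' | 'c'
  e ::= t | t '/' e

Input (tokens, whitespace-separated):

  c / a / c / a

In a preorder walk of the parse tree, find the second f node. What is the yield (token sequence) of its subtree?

a

[e [t [f c]] / [e [t [f a]] / [e [t [f c]] / [e [t [f a]]]]]]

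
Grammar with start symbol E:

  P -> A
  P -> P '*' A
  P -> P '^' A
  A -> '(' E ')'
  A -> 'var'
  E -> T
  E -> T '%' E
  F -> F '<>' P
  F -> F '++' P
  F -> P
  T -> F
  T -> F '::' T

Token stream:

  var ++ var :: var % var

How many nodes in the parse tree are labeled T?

[E [T [F [F [P [A var]]] ++ [P [A var]]] :: [T [F [P [A var]]]]] % [E [T [F [P [A var]]]]]]

3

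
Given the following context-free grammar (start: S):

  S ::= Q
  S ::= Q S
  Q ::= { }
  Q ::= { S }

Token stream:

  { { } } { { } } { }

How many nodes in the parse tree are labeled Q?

5

[S [Q { [S [Q { }]] }] [S [Q { [S [Q { }]] }] [S [Q { }]]]]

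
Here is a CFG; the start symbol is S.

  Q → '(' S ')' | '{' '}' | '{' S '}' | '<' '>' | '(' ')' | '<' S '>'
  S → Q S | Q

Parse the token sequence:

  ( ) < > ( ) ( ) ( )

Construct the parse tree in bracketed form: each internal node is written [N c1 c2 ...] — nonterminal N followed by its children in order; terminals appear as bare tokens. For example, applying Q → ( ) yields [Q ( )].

S
Q S
( ) S
( ) Q S
( ) < > S
( ) < > Q S
( ) < > ( ) S
( ) < > ( ) Q S
( ) < > ( ) ( ) S
( ) < > ( ) ( ) Q
( ) < > ( ) ( ) ( )

[S [Q ( )] [S [Q < >] [S [Q ( )] [S [Q ( )] [S [Q ( )]]]]]]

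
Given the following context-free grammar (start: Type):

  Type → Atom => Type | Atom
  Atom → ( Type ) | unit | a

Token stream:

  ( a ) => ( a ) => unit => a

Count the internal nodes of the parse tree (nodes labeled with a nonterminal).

12

[Type [Atom ( [Type [Atom a]] )] => [Type [Atom ( [Type [Atom a]] )] => [Type [Atom unit] => [Type [Atom a]]]]]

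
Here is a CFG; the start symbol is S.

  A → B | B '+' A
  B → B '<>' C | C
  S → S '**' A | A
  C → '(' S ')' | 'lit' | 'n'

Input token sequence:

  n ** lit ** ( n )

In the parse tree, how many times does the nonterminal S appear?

4

[S [S [S [A [B [C n]]]] ** [A [B [C lit]]]] ** [A [B [C ( [S [A [B [C n]]]] )]]]]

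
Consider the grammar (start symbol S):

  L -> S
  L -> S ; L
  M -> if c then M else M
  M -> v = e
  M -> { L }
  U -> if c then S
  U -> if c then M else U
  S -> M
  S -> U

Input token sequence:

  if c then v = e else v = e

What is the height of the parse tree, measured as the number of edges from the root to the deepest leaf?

[S [M if c then [M v = e] else [M v = e]]]

3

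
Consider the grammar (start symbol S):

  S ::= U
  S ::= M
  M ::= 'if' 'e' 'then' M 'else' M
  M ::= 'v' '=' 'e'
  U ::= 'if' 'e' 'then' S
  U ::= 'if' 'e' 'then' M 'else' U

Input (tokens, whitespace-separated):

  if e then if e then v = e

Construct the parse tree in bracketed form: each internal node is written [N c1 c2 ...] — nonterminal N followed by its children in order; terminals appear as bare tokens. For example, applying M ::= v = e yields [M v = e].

S
U
if e then S
if e then U
if e then if e then S
if e then if e then M
if e then if e then v = e

[S [U if e then [S [U if e then [S [M v = e]]]]]]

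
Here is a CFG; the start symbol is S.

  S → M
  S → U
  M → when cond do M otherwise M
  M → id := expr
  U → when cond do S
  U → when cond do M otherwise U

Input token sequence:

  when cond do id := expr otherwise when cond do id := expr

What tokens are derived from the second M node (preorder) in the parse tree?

[S [U when cond do [M id := expr] otherwise [U when cond do [S [M id := expr]]]]]

id := expr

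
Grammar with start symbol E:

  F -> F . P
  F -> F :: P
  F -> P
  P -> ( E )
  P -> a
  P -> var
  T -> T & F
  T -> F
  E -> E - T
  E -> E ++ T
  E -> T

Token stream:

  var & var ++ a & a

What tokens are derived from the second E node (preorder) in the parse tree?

[E [E [T [T [F [P var]]] & [F [P var]]]] ++ [T [T [F [P a]]] & [F [P a]]]]

var & var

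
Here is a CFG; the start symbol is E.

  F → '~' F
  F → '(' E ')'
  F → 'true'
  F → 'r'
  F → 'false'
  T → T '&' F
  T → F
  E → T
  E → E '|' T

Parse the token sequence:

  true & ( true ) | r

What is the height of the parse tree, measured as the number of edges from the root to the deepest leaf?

7

[E [E [T [T [F true]] & [F ( [E [T [F true]]] )]]] | [T [F r]]]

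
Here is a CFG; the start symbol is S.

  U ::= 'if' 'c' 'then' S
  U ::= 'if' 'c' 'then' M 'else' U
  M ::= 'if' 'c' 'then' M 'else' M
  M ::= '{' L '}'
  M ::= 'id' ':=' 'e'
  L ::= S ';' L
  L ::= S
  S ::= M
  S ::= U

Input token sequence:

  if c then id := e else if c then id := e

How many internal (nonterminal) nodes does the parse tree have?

[S [U if c then [M id := e] else [U if c then [S [M id := e]]]]]

6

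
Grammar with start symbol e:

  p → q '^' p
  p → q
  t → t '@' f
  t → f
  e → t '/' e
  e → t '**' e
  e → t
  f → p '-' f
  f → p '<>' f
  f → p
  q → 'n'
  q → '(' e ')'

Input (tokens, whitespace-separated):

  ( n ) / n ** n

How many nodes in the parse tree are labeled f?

4

[e [t [f [p [q ( [e [t [f [p [q n]]]]] )]]]] / [e [t [f [p [q n]]]] ** [e [t [f [p [q n]]]]]]]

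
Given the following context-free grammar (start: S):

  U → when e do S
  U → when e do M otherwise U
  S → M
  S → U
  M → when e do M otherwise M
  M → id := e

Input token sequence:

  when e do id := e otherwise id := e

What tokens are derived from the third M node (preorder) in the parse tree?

id := e

[S [M when e do [M id := e] otherwise [M id := e]]]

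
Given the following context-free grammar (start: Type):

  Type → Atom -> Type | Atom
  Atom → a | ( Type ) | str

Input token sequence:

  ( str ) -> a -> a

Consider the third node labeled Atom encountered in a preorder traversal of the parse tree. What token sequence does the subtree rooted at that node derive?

a

[Type [Atom ( [Type [Atom str]] )] -> [Type [Atom a] -> [Type [Atom a]]]]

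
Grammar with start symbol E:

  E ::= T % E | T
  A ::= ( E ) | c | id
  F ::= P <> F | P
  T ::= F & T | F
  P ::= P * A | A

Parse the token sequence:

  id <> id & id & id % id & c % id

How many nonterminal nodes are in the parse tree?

[E [T [F [P [A id]] <> [F [P [A id]]]] & [T [F [P [A id]]] & [T [F [P [A id]]]]]] % [E [T [F [P [A id]]] & [T [F [P [A c]]]]] % [E [T [F [P [A id]]]]]]]

30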